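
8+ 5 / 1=13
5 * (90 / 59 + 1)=12.63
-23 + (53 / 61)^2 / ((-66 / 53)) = -5797355 / 245586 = -23.61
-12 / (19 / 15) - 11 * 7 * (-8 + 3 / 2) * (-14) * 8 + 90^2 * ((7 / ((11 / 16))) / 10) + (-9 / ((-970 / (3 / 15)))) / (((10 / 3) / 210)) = -48470800897 / 1013650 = -47818.08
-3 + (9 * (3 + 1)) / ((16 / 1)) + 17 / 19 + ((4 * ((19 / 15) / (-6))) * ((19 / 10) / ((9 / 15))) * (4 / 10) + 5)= 209053 / 51300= 4.08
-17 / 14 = -1.21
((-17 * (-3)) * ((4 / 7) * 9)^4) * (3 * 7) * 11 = 8241381.13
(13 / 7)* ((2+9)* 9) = 1287 / 7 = 183.86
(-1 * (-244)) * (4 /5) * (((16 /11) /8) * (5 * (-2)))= -354.91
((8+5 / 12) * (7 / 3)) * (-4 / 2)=-707 / 18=-39.28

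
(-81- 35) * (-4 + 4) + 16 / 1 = 16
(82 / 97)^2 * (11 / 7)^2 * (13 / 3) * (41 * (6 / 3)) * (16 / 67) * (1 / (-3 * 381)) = -13876829824 / 105920942463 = -0.13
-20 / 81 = -0.25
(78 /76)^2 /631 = 1521 /911164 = 0.00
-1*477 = -477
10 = 10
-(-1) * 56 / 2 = 28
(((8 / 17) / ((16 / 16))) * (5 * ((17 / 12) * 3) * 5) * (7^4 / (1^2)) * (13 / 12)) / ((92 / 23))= 780325 / 24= 32513.54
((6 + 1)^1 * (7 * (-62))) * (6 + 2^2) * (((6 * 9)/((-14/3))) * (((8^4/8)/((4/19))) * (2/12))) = 142490880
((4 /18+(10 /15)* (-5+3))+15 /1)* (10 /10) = 125 /9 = 13.89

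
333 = 333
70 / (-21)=-10 / 3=-3.33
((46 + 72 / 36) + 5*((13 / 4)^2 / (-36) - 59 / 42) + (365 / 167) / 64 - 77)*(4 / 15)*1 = -12610613 / 1262520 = -9.99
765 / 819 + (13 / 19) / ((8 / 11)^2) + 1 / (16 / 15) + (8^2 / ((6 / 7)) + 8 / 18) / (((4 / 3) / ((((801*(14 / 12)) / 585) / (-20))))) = -33220693 / 24897600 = -1.33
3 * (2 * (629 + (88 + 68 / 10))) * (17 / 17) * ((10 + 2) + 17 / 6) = 322091 / 5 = 64418.20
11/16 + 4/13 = 207/208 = 1.00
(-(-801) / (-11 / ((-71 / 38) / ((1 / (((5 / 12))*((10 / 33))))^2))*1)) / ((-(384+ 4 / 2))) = -3949375 / 702831888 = -0.01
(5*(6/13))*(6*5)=900/13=69.23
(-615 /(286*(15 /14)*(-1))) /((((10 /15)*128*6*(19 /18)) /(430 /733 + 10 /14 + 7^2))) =47618343 /254919808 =0.19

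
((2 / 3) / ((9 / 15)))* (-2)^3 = -80 / 9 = -8.89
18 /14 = 9 /7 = 1.29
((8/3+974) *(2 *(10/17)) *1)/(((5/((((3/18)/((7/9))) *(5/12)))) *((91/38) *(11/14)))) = 556700/51051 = 10.90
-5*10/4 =-25/2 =-12.50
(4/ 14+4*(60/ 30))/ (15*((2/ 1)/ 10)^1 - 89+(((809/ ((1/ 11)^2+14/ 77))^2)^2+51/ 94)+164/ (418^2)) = 66643801698892/ 2639088982022702713267469965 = 0.00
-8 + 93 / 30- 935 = -9399 / 10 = -939.90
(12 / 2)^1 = 6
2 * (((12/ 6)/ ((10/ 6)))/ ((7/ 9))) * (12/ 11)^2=15552/ 4235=3.67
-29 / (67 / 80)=-2320 / 67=-34.63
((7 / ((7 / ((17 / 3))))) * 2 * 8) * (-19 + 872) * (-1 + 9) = 1856128 / 3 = 618709.33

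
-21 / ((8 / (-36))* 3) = 31.50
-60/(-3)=20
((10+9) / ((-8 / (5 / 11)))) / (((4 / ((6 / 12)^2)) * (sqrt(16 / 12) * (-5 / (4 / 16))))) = 19 * sqrt(3) / 11264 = 0.00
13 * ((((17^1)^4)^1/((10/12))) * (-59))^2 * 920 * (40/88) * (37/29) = 77367897419735411424/319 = 242532593792274017.00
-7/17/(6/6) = -7/17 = -0.41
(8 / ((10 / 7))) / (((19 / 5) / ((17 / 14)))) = 34 / 19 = 1.79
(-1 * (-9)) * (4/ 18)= 2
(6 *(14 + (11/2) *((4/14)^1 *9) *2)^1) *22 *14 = 78144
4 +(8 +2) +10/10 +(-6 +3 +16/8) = 14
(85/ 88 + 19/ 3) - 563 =-146705/ 264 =-555.70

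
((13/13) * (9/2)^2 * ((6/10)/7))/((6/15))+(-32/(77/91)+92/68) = -32.13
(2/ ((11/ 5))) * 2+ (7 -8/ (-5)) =573/ 55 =10.42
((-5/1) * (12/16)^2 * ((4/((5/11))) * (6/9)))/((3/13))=-71.50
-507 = -507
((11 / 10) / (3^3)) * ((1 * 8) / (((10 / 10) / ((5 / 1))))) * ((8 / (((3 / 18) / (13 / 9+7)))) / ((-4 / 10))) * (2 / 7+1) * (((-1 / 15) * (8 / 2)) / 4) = 26752 / 189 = 141.54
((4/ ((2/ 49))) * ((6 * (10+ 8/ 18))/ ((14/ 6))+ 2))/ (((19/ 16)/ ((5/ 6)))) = 113120/ 57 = 1984.56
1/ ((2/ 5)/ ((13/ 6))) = 65/ 12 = 5.42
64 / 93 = 0.69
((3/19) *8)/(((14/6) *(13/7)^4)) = 24696/542659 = 0.05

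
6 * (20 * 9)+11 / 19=1080.58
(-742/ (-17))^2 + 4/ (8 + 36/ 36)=1905.51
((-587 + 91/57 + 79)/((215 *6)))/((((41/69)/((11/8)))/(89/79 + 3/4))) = -866117417/508082496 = -1.70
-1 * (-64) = 64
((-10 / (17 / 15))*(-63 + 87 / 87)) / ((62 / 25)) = 3750 / 17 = 220.59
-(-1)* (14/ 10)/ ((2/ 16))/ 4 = 14/ 5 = 2.80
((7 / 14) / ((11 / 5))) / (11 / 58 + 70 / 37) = 5365 / 49137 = 0.11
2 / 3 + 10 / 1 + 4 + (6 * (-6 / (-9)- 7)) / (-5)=334 / 15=22.27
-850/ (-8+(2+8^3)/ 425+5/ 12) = 4335000/ 32507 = 133.36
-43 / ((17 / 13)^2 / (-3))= 21801 / 289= 75.44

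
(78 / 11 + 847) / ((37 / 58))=544910 / 407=1338.85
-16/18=-8/9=-0.89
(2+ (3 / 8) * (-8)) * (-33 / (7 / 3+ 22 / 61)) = 6039 / 493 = 12.25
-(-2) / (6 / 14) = 14 / 3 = 4.67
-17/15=-1.13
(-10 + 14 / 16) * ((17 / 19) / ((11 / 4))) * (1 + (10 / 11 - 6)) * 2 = 55845 / 2299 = 24.29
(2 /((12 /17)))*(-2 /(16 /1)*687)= -3893 /16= -243.31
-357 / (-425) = 21 / 25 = 0.84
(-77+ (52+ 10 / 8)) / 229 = -95 / 916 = -0.10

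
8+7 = 15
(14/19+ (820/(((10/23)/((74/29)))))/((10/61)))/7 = 80879368/19285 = 4193.90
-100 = -100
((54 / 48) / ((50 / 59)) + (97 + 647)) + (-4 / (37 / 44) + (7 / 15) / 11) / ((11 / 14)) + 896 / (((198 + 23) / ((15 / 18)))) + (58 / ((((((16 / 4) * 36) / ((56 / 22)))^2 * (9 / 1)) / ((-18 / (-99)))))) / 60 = 1767818952045761 / 2380240476900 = 742.71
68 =68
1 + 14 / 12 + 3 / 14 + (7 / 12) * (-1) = 151 / 84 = 1.80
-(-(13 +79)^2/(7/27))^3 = 11934885491453952/343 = 34795584523189.36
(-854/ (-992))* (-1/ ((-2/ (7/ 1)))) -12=-8915/ 992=-8.99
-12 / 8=-3 / 2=-1.50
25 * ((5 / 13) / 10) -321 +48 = -272.04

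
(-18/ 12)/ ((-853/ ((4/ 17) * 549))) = 3294/ 14501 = 0.23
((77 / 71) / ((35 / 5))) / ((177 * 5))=11 / 62835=0.00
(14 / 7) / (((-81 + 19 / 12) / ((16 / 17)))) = -384 / 16201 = -0.02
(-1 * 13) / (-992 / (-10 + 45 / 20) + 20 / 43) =-559 / 5524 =-0.10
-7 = -7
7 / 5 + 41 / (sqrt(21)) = 7 / 5 + 41*sqrt(21) / 21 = 10.35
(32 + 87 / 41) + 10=1809 / 41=44.12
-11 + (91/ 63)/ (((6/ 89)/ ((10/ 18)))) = 439/ 486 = 0.90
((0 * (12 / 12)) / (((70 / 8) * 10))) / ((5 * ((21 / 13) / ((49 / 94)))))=0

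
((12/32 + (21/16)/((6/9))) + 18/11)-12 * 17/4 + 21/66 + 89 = 14889/352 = 42.30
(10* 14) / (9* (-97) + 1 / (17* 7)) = -8330 / 51943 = -0.16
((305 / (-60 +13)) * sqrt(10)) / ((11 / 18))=-5490 * sqrt(10) / 517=-33.58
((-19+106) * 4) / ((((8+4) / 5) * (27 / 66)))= 3190 / 9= 354.44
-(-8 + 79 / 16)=49 / 16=3.06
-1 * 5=-5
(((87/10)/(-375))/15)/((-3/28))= 406/28125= 0.01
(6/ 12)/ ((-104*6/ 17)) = -17/ 1248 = -0.01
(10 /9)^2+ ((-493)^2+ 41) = 19690390 /81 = 243091.23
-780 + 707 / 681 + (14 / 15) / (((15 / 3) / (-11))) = -4432261 / 5675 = -781.02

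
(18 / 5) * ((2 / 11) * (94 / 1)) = 61.53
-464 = -464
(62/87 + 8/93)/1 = 718/899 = 0.80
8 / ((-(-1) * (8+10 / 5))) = 4 / 5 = 0.80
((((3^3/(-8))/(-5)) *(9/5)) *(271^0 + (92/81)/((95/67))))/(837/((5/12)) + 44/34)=706809/649260400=0.00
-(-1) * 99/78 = 33/26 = 1.27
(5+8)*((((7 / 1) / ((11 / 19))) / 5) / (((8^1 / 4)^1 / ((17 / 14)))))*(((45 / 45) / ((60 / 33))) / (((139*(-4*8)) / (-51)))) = 214149 / 1779200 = 0.12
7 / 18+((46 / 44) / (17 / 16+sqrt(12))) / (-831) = 2581625 / 6636366 - 256*sqrt(3) / 1106061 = 0.39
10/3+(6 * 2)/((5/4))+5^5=47069/15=3137.93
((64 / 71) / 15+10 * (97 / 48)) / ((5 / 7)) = 1208809 / 42600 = 28.38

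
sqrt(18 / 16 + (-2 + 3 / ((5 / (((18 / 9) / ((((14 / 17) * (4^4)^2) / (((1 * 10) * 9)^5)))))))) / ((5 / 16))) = sqrt(131751427010) / 560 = 648.17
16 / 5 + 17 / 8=213 / 40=5.32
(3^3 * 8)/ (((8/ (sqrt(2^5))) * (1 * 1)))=108 * sqrt(2)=152.74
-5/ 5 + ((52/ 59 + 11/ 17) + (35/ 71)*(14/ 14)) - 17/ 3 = -992416/ 213639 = -4.65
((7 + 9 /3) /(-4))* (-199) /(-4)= -995 /8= -124.38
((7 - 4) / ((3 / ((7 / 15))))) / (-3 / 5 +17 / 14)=98 / 129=0.76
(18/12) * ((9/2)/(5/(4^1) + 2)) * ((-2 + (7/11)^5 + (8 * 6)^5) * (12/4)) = 3323951117150913/2093663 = 1587624711.88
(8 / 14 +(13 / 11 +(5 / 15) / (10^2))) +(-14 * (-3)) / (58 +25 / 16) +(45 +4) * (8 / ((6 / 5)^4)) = 113827869437 / 594386100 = 191.50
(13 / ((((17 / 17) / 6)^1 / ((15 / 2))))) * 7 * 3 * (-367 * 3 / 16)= -13525785 / 16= -845361.56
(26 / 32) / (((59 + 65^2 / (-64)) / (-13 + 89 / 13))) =320 / 449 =0.71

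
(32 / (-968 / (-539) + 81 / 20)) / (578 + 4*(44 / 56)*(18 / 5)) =548800 / 59083177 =0.01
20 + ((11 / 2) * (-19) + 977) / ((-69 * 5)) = 2411 / 138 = 17.47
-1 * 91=-91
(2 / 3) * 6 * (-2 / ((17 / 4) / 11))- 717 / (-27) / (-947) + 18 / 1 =-396121 / 144891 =-2.73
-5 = -5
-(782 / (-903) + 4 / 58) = 20872 / 26187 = 0.80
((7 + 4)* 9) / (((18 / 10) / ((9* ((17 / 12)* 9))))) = 25245 / 4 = 6311.25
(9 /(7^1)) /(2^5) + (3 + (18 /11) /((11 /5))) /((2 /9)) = 457713 /27104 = 16.89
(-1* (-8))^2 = 64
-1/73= -0.01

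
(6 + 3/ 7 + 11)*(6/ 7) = 732/ 49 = 14.94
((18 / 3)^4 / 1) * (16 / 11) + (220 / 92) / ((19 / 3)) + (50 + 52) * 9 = 13476273 / 4807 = 2803.47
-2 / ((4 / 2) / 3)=-3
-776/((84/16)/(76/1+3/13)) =-3076064/273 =-11267.63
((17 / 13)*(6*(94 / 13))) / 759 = 3196 / 42757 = 0.07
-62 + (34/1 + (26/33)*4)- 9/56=-46217/1848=-25.01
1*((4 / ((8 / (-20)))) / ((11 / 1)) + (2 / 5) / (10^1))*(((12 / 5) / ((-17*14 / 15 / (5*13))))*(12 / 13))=51624 / 6545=7.89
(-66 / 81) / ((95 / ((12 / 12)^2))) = -22 / 2565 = -0.01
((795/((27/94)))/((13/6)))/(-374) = -24910/7293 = -3.42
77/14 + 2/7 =81/14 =5.79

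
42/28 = 3/2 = 1.50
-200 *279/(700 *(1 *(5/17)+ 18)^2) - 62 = -42138176/677047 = -62.24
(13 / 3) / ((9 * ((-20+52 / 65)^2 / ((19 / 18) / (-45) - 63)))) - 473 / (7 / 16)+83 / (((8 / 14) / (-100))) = -4403694203807 / 282175488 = -15606.23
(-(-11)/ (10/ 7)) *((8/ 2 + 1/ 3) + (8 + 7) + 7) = 6083/ 30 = 202.77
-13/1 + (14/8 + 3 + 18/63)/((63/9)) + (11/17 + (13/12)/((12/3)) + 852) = 33612041/39984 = 840.64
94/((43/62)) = 5828/43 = 135.53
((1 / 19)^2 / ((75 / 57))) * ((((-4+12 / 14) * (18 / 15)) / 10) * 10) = -132 / 16625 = -0.01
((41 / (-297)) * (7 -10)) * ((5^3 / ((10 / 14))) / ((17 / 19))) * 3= 243.00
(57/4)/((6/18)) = 42.75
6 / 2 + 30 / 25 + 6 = 51 / 5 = 10.20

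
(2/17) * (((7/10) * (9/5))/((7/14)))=126/425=0.30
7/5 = 1.40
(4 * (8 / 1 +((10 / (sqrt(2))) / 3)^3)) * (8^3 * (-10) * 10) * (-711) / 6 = 194150400 +2022400000 * sqrt(2) / 9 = 511939900.95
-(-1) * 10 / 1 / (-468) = -5 / 234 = -0.02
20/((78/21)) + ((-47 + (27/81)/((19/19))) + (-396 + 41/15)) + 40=-394.55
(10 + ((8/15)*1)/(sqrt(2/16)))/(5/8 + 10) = 128*sqrt(2)/1275 + 16/17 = 1.08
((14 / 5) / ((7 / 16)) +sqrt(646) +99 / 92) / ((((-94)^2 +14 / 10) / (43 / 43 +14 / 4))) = 10317 / 2710136 +15 * sqrt(646) / 29458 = 0.02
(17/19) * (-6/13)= -102/247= -0.41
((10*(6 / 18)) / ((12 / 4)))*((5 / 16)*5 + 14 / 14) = 205 / 72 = 2.85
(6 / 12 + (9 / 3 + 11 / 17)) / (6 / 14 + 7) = 987 / 1768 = 0.56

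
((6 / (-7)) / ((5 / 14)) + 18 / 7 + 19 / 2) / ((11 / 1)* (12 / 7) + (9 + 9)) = 677 / 2580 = 0.26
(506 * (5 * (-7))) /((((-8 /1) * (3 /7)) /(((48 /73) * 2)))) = 495880 /73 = 6792.88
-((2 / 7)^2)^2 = -0.01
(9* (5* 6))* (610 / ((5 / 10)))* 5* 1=1647000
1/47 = 0.02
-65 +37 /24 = -1523 /24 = -63.46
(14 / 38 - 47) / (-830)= 443 / 7885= 0.06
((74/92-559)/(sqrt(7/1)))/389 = -25677 * sqrt(7)/125258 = -0.54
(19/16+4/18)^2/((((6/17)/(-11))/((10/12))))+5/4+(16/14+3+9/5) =-1160634157/26127360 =-44.42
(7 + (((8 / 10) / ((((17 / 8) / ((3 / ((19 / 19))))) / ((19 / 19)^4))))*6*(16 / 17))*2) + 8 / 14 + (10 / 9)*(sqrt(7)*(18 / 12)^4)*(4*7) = 437.03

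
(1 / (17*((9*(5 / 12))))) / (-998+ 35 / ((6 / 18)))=-4 / 227715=-0.00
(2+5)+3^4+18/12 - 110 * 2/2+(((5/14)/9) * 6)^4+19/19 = -7583509/388962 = -19.50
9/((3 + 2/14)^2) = 441/484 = 0.91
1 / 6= 0.17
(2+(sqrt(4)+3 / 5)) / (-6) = -23 / 30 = -0.77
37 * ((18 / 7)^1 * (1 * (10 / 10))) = 666 / 7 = 95.14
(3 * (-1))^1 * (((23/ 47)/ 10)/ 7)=-69/ 3290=-0.02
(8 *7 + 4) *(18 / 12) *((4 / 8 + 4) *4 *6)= 9720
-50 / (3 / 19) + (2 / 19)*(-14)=-18134 / 57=-318.14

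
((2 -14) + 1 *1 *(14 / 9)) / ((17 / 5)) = -470 / 153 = -3.07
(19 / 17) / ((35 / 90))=342 / 119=2.87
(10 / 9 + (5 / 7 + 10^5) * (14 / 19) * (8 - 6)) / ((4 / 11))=138602035 / 342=405269.11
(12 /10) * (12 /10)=36 /25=1.44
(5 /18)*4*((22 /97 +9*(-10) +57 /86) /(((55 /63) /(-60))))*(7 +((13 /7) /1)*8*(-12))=-4861567860 /4171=-1165564.10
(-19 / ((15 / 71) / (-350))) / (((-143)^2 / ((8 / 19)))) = 39760 / 61347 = 0.65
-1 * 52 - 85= -137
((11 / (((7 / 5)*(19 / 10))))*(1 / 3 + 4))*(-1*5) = -35750 / 399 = -89.60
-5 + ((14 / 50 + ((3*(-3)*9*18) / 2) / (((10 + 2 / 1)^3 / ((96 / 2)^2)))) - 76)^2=686070124 / 625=1097712.20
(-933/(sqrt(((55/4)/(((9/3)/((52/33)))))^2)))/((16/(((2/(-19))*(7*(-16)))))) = -95.19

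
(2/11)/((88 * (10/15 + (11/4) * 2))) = 0.00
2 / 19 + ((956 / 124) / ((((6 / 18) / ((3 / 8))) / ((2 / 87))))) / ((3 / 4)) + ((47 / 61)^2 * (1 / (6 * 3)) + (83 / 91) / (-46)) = 460063612628 / 1197249599637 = 0.38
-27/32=-0.84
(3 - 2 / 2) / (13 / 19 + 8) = 38 / 165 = 0.23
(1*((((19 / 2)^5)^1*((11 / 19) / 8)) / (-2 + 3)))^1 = 1433531 / 256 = 5599.73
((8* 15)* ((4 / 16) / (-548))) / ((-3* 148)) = 5 / 40552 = 0.00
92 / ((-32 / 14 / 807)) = -129927 / 4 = -32481.75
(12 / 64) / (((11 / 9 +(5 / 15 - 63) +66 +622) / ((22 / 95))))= 0.00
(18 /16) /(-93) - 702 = -174099 /248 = -702.01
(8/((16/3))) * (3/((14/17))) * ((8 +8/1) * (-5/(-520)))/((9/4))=34/91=0.37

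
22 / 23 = 0.96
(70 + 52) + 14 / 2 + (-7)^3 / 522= 66995 / 522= 128.34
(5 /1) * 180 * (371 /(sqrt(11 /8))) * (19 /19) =667800 * sqrt(22) /11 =284750.88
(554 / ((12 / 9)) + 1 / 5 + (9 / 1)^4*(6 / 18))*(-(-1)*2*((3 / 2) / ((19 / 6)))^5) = 124.14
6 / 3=2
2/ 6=1/ 3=0.33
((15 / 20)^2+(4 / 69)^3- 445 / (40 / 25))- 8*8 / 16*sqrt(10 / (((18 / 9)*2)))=-1458907445 / 5256144- 2*sqrt(10)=-283.89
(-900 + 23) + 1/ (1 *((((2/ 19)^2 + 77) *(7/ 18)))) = -18962649/ 21623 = -876.97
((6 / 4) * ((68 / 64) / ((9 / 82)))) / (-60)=-697 / 2880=-0.24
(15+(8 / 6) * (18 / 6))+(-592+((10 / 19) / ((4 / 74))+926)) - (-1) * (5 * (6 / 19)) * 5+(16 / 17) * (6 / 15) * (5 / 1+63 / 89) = 372.78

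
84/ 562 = 42/ 281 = 0.15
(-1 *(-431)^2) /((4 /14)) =-1300327 /2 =-650163.50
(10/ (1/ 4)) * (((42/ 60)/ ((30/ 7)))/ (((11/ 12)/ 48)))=18816/ 55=342.11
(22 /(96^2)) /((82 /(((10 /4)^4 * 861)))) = 0.98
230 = 230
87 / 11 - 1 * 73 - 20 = -936 / 11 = -85.09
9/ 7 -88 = -86.71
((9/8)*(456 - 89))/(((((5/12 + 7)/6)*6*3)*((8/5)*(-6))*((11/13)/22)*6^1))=-8.38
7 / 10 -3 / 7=19 / 70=0.27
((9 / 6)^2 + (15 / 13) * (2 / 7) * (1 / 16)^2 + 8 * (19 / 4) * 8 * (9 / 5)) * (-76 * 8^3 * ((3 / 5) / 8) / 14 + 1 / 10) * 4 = -93344125431 / 203840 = -457928.40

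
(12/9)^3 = 64/27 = 2.37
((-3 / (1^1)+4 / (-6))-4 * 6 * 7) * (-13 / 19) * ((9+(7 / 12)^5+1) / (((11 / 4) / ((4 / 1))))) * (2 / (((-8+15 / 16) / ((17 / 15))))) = -57024205901 / 103300758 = -552.02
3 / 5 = 0.60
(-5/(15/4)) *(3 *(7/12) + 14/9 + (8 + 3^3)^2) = -1637.74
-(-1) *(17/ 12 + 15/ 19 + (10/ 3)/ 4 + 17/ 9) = 3371/ 684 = 4.93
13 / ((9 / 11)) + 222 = 2141 / 9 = 237.89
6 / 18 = 1 / 3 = 0.33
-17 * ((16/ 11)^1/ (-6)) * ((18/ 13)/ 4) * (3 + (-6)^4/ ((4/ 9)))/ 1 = 595476/ 143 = 4164.17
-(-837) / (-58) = -837 / 58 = -14.43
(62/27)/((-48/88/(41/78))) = -13981/6318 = -2.21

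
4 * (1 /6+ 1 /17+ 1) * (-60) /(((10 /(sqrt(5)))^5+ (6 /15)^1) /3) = 37500 /339999983 - 75000000 * sqrt(5) /339999983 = -0.49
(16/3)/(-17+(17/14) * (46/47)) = -2632/7803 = -0.34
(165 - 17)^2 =21904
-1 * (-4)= 4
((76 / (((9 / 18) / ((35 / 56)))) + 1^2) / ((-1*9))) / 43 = -32 / 129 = -0.25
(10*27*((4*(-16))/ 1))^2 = 298598400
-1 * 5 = -5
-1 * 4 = -4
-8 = -8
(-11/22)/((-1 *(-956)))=-1/1912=-0.00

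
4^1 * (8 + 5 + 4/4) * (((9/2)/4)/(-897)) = -21/299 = -0.07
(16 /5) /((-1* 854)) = -8 /2135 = -0.00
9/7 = 1.29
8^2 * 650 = 41600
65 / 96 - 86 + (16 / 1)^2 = 16385 / 96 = 170.68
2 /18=1 /9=0.11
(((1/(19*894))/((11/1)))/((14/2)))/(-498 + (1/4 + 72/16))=-2/1290265053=-0.00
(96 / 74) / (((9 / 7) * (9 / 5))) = 560 / 999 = 0.56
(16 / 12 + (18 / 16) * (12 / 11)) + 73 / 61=15127 / 4026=3.76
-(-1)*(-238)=-238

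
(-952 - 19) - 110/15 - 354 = -3997/3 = -1332.33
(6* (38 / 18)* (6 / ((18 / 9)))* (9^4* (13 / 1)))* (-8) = -25929072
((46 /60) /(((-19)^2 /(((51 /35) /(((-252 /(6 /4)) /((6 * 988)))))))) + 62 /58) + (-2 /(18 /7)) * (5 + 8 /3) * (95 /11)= -20262679279 /400935150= -50.54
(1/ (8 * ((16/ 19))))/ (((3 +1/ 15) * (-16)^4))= 285/ 385875968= 0.00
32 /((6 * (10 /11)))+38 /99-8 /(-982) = 1521134 /243045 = 6.26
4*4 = 16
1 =1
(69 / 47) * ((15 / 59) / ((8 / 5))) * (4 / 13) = 0.07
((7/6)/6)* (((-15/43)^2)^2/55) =7875/150427244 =0.00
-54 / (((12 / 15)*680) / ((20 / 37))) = -135 / 2516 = -0.05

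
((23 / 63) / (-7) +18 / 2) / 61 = 3946 / 26901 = 0.15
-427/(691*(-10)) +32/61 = 247167/421510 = 0.59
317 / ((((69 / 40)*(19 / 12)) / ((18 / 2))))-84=419772 / 437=960.58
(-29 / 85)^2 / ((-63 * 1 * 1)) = -841 / 455175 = -0.00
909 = 909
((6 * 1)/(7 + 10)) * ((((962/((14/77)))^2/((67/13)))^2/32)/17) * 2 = 38284375772.84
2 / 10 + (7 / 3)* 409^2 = 5854838 / 15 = 390322.53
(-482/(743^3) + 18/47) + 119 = 2301477353023/19278103129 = 119.38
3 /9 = 0.33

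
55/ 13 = 4.23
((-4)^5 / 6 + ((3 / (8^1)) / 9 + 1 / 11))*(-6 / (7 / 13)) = 585273 / 308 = 1900.24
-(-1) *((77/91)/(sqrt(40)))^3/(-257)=-1331 *sqrt(10)/451703200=-0.00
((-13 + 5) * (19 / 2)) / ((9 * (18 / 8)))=-304 / 81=-3.75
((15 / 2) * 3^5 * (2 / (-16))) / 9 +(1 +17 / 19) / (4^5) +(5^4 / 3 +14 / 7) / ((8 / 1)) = 14315 / 14592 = 0.98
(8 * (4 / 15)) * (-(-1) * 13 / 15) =416 / 225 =1.85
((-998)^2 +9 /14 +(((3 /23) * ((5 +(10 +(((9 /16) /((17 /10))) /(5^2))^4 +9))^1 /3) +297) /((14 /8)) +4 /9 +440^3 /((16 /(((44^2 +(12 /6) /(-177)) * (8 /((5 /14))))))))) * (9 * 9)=9495751116173531157872315019 /507754226560000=18701471340783.50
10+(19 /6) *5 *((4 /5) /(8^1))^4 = 10.00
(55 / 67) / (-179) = -55 / 11993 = -0.00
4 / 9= 0.44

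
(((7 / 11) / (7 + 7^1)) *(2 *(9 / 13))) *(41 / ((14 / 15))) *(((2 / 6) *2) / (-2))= -0.92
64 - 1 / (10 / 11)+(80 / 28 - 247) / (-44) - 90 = -33189 / 1540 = -21.55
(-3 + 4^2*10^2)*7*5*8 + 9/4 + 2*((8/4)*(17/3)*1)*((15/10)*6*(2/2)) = 1789465/4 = 447366.25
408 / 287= 1.42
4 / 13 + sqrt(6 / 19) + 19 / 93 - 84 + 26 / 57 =-635775 / 7657 + sqrt(114) / 19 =-82.47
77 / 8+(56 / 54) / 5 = 10619 / 1080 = 9.83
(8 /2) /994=2 /497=0.00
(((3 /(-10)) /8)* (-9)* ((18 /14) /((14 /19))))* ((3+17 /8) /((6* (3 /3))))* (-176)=-694089 /7840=-88.53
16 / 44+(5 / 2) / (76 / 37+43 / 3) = 20657 / 40018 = 0.52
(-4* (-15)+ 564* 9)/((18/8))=6848/3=2282.67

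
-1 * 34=-34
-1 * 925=-925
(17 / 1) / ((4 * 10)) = 17 / 40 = 0.42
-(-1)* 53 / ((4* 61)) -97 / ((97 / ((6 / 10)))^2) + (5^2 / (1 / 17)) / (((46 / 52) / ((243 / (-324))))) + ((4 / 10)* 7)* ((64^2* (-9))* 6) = -8433223296503 / 13609100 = -619675.31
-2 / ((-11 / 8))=16 / 11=1.45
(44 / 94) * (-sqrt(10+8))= -66 * sqrt(2) / 47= -1.99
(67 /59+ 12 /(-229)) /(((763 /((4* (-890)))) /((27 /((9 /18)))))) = -272.91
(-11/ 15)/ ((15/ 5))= -11/ 45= -0.24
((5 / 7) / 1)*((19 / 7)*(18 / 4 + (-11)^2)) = 23845 / 98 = 243.32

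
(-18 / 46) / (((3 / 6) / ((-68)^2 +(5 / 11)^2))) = -10071522 / 2783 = -3618.94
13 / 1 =13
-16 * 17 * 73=-19856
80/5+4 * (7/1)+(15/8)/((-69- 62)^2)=6040687/137288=44.00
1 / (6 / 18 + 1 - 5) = -3 / 11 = -0.27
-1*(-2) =2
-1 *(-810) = 810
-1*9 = -9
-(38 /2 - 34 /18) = -154 /9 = -17.11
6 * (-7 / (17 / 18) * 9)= -6804 / 17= -400.24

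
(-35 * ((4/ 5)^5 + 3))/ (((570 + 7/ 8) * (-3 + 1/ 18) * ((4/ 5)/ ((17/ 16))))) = 11137329/ 121025500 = 0.09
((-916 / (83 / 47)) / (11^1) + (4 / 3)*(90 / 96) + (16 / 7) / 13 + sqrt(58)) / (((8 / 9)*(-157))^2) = -1230963561 / 524265693952 + 81*sqrt(58) / 1577536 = -0.00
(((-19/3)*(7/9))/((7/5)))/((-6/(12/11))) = 190/297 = 0.64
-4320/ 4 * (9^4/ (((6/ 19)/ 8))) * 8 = -1436071680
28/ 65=0.43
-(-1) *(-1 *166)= -166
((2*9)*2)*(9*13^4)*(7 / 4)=16194087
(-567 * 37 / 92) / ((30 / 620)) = -216783 / 46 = -4712.67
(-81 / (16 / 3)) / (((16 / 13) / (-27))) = 85293 / 256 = 333.18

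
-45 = -45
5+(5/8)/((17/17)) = 45/8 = 5.62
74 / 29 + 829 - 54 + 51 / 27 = 203434 / 261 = 779.44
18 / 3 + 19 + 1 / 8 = 201 / 8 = 25.12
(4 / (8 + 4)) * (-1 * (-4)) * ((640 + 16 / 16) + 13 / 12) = 7705 / 9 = 856.11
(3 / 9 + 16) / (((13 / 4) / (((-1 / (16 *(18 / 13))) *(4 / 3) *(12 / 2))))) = -49 / 27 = -1.81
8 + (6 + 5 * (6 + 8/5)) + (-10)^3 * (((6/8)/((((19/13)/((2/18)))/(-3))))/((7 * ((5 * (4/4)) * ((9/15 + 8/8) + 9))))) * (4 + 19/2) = 410423/7049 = 58.22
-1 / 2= -0.50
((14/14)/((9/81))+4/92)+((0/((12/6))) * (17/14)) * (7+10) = 208/23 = 9.04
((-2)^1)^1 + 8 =6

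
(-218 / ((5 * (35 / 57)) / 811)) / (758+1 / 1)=-3359162 / 44275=-75.87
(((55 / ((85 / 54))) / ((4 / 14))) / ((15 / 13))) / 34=9009 / 2890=3.12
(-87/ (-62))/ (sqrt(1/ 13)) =5.06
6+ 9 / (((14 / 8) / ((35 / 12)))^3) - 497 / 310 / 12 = 58941 / 1240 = 47.53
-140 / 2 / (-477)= 70 / 477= 0.15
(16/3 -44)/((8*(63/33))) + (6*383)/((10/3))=432727/630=686.87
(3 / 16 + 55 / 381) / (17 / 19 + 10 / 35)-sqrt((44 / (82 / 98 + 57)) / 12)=269059 / 957072-7*sqrt(93522) / 8502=0.03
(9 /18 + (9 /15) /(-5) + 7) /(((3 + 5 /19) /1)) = 7011 /3100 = 2.26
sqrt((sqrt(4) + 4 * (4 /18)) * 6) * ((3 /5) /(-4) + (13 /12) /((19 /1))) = -53 * sqrt(39) /855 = -0.39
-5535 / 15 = -369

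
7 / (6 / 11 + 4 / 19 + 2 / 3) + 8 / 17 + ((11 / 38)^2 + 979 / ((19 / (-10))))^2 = 2098040693670467 / 7904750576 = 265415.17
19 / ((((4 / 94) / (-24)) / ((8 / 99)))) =-28576 / 33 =-865.94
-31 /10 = -3.10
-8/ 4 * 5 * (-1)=10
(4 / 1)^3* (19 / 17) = 71.53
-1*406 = -406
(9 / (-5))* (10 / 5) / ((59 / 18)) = -324 / 295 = -1.10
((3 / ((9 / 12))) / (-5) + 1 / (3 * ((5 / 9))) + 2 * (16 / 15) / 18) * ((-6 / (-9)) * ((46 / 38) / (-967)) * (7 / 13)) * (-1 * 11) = -38962 / 96733845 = -0.00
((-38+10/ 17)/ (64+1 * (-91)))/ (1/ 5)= 1060/ 153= 6.93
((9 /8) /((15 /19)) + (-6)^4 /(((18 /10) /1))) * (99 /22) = 3246.41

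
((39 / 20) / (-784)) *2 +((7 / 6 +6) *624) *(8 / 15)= 56096651 / 23520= 2385.06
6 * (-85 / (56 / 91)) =-3315 / 4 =-828.75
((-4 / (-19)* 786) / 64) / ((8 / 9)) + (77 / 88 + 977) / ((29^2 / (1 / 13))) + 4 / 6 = 146166407 / 39883584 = 3.66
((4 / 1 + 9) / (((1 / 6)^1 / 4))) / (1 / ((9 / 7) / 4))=702 / 7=100.29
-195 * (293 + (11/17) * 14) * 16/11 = -85674.87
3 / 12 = 1 / 4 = 0.25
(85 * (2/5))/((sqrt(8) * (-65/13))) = -17 * sqrt(2)/10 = -2.40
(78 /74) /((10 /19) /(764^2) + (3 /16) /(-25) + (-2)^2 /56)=25230259600 /1530241449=16.49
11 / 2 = 5.50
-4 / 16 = -1 / 4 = -0.25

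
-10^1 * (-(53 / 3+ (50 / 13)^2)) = 164570 / 507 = 324.60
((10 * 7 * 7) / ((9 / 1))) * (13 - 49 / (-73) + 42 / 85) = 8613808 / 11169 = 771.22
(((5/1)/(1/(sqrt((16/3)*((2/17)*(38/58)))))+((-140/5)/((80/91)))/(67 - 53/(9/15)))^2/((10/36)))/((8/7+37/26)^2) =47474973*sqrt(56202)/2150357540+752863914203037/110098306048000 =12.07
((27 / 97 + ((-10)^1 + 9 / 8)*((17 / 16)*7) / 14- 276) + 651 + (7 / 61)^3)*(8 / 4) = 2088649773549 / 2818196096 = 741.13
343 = 343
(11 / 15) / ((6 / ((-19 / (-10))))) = 209 / 900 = 0.23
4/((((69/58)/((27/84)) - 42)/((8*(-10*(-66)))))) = -459360/833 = -551.45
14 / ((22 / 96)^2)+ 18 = 34434 / 121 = 284.58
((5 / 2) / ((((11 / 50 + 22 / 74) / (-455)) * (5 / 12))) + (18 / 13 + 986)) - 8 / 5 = -88987256 / 20735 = -4291.64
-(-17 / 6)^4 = -83521 / 1296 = -64.45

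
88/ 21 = 4.19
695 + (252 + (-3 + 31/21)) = 19855/21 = 945.48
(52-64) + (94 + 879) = 961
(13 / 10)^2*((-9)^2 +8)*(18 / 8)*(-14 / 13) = -72891 / 200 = -364.46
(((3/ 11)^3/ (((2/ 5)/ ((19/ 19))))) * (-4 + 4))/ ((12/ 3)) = 0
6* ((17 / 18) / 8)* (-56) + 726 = 2059 / 3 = 686.33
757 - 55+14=716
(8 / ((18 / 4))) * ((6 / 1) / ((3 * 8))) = 4 / 9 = 0.44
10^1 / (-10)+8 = 7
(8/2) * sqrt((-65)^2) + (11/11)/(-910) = 236599/910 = 260.00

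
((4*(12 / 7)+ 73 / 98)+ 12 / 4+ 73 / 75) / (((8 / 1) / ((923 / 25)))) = 78527917 / 1470000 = 53.42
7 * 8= 56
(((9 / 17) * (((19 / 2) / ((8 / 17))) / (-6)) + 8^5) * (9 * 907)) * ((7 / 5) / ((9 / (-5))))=-6657047131 / 32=-208032722.84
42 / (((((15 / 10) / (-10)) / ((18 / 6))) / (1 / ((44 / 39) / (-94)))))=769860 / 11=69987.27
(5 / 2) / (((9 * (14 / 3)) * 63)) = 5 / 5292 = 0.00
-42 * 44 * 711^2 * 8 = -7473622464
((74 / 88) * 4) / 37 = 1 / 11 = 0.09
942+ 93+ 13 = 1048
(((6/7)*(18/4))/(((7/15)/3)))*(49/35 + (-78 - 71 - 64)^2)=55125036/49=1125000.73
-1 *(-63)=63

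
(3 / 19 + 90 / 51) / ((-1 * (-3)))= 207 / 323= 0.64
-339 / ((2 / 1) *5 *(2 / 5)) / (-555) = 113 / 740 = 0.15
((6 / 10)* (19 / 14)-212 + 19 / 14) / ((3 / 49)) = -17136 / 5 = -3427.20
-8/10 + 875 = 4371/5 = 874.20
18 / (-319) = -18 / 319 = -0.06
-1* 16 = -16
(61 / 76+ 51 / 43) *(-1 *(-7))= 45493 / 3268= 13.92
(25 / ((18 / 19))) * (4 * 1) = 105.56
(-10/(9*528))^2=25/5645376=0.00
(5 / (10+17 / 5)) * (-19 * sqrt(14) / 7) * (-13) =6175 * sqrt(14) / 469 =49.26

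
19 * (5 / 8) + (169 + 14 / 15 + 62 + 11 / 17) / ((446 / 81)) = 8205989 / 151640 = 54.11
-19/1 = -19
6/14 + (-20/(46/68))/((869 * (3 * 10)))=179407/419727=0.43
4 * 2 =8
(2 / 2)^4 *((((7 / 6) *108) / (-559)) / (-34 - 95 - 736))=126 / 483535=0.00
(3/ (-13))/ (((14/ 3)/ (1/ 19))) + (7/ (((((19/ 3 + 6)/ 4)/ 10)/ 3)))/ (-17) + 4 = -19493/ 2175082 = -0.01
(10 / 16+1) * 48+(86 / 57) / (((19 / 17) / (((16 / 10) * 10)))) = 107866 / 1083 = 99.60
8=8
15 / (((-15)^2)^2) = 1 / 3375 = 0.00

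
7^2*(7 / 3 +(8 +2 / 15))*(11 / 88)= 7693 / 120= 64.11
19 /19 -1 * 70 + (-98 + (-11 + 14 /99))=-17608 /99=-177.86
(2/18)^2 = 1/81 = 0.01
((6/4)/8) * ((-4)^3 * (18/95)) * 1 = -216/95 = -2.27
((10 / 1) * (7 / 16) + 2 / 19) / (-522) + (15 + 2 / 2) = 422941 / 26448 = 15.99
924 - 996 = -72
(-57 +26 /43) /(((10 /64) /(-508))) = 7884160 /43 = 183352.56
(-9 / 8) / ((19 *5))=-9 / 760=-0.01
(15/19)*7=105/19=5.53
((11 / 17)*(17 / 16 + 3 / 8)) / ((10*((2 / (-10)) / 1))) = -253 / 544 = -0.47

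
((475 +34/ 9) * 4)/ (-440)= -4309/ 990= -4.35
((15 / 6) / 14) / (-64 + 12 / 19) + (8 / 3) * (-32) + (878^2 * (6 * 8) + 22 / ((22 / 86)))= 3742278029891 / 101136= 37002432.66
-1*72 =-72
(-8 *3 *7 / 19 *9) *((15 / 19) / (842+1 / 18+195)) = -408240 / 6738787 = -0.06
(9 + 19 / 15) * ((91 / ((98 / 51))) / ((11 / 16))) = 707.20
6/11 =0.55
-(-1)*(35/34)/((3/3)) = 35/34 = 1.03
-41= -41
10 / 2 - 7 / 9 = 38 / 9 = 4.22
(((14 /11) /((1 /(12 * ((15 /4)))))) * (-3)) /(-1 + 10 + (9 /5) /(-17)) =-425 /22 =-19.32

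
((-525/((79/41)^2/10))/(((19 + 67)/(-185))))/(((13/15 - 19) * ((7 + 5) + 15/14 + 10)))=-85715240625/11788649864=-7.27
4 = 4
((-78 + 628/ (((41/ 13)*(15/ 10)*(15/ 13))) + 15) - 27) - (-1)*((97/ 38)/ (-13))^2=11295239309/ 450246420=25.09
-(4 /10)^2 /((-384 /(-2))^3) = -1 /44236800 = -0.00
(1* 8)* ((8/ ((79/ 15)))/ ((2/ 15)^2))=54000/ 79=683.54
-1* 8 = -8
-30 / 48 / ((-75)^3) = 1 / 675000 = 0.00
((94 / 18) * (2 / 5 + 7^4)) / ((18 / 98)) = 27652121 / 405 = 68276.84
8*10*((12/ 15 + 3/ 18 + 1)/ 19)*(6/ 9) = 944/ 171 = 5.52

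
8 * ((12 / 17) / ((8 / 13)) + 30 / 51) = 236 / 17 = 13.88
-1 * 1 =-1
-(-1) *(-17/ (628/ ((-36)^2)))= -5508/ 157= -35.08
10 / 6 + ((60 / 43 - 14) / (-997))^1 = 215981 / 128613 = 1.68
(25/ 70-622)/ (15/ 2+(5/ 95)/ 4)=-330714/ 3997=-82.74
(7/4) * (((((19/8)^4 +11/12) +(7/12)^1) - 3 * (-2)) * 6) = 3381861/8192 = 412.82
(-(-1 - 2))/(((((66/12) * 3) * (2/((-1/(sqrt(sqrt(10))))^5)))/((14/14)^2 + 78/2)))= -2 * 10^(3/4)/55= -0.20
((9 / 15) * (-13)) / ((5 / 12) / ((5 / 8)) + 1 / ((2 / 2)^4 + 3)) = -468 / 55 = -8.51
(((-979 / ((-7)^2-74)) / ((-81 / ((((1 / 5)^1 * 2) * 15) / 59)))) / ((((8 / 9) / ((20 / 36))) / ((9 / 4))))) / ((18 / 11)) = -10769 / 254880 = -0.04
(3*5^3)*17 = 6375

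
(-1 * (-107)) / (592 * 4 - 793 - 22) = 107 / 1553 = 0.07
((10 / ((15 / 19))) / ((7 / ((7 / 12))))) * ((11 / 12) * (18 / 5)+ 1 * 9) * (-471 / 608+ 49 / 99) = -690317 / 190080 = -3.63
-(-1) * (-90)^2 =8100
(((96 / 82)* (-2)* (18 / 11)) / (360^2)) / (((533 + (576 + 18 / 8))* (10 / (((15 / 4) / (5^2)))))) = -1 / 2505868750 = -0.00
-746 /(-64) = 373 /32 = 11.66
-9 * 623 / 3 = -1869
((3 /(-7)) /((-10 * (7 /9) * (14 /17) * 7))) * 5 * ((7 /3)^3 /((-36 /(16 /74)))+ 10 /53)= 227596 /42375249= 0.01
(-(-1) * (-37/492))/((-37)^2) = -1/18204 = -0.00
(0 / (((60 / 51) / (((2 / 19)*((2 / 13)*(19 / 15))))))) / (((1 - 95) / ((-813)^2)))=0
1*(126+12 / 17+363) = 8325 / 17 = 489.71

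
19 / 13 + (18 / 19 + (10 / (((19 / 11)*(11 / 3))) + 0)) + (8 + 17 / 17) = 3208 / 247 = 12.99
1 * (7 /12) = 7 /12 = 0.58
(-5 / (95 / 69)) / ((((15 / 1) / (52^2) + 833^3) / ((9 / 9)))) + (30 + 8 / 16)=1811444895991865 / 59391635946394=30.50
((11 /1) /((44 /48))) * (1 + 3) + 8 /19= 920 /19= 48.42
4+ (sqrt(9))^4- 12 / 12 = 84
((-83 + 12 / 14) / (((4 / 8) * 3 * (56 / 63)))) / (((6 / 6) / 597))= -1029825 / 28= -36779.46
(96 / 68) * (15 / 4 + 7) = 258 / 17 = 15.18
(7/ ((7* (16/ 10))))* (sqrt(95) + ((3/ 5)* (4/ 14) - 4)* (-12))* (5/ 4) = 25* sqrt(95)/ 32 + 1005/ 28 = 43.51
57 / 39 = 19 / 13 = 1.46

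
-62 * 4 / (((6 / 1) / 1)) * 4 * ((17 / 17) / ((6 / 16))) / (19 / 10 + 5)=-39680 / 621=-63.90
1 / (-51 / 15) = -5 / 17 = -0.29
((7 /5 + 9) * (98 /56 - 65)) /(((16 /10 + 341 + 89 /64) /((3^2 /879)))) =-57408 /2932051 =-0.02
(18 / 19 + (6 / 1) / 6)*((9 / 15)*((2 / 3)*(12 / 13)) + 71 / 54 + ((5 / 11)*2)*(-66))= -7573493 / 66690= -113.56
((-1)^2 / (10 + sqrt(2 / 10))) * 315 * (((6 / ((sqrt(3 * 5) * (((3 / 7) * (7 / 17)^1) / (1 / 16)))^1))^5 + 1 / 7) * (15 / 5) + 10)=-3285 * sqrt(5) / 499 -9938999 * sqrt(3) / 81756160 + 9938999 * sqrt(15) / 8175616 + 164250 / 499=318.94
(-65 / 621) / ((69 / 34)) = -0.05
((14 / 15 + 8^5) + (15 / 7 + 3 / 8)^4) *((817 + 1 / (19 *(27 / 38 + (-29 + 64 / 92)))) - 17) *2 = 952849170365864567 / 18151418880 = 52494473.11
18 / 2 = 9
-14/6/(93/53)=-371/279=-1.33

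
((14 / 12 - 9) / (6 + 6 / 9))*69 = -3243 / 40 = -81.08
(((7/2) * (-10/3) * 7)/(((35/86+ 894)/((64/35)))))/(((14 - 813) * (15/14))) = 539392/2765622645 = 0.00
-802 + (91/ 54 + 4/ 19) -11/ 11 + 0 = -821933/ 1026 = -801.10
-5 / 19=-0.26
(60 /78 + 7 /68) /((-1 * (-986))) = 771 /871624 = 0.00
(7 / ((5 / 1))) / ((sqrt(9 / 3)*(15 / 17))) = 119*sqrt(3) / 225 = 0.92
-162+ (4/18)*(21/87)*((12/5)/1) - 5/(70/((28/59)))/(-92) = -191103161/1180590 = -161.87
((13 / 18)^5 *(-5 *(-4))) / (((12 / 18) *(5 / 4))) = 371293 / 78732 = 4.72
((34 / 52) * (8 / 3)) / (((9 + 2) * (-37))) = -68 / 15873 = -0.00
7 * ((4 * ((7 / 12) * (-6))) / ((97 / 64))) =-6272 / 97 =-64.66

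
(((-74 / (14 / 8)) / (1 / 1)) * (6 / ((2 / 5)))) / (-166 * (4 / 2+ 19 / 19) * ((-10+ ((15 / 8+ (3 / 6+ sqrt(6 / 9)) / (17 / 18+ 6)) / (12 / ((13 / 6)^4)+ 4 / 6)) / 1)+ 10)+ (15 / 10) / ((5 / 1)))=212590052668116952000 / 267234211132586682299-5243013860842368000 * sqrt(6) / 267234211132586682299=0.75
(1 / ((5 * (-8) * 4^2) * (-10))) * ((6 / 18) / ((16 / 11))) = 11 / 307200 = 0.00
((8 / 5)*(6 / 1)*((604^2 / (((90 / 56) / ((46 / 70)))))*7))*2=20048341.67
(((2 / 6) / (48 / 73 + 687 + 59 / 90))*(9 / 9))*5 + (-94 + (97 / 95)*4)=-38627737364 / 429610615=-89.91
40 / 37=1.08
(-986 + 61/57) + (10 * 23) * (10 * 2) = 206059/57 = 3615.07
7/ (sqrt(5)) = 7 * sqrt(5)/ 5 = 3.13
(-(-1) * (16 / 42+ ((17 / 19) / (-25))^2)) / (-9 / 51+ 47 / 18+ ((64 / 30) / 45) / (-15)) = 1662561342 / 10575962495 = 0.16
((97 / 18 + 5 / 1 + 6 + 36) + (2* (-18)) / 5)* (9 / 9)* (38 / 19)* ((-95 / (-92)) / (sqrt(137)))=77273* sqrt(137) / 113436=7.97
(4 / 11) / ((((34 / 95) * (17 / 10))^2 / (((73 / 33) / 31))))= 65882500 / 939861813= 0.07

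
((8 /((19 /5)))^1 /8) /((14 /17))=85 /266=0.32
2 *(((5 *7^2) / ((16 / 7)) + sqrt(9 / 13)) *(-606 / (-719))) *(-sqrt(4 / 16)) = -519645 / 5752 - 1818 *sqrt(13) / 9347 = -91.04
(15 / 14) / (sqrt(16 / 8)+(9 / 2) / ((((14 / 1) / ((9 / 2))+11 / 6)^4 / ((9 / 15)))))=-1667189964964050 / 688896011640511759+1476220802138280375 * sqrt(2) / 2755584046562047036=0.76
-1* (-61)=61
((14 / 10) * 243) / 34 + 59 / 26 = 12.28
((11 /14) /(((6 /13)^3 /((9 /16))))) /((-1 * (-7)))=24167 /37632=0.64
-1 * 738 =-738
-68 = -68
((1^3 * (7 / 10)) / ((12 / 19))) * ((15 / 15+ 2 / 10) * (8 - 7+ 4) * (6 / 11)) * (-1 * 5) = -399 / 22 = -18.14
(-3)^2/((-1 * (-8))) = 9/8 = 1.12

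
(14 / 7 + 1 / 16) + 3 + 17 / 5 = 677 / 80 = 8.46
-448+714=266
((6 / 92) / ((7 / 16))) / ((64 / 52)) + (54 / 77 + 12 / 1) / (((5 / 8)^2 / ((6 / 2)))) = 8648421 / 88550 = 97.67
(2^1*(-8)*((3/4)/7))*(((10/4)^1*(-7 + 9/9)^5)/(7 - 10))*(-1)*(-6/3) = -155520/7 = -22217.14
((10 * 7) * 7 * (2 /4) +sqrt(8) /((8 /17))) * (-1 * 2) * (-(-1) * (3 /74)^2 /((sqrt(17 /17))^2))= -2205 /2738 -153 * sqrt(2) /10952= -0.83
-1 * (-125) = 125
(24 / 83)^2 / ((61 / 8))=4608 / 420229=0.01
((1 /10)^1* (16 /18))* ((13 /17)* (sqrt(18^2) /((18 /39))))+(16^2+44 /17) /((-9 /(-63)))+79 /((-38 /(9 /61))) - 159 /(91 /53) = 92509741943 /53789190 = 1719.86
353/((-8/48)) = -2118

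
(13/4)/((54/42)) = 91/36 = 2.53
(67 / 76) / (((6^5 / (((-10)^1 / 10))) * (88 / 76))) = -67 / 684288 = -0.00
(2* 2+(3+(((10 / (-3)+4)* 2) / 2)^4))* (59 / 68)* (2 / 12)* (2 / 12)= 34397 / 198288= 0.17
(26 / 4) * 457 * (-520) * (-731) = 1129146460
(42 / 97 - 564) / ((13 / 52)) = -218664 / 97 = -2254.27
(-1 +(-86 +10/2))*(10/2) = -410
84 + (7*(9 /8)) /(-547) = 367521 /4376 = 83.99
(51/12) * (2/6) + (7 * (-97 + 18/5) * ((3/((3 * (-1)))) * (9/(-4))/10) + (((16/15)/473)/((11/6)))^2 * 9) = -2366375371133/16242725400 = -145.69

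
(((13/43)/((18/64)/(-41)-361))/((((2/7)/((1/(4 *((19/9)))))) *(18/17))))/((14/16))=-144976/386964697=-0.00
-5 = -5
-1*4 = -4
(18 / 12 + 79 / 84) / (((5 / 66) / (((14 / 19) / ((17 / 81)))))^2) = 2734126164 / 521645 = 5241.35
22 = 22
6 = 6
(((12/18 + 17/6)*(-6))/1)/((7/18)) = -54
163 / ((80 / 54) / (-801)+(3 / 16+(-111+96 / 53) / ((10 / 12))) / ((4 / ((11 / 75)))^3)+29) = 14946852240000000 / 2658494876364833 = 5.62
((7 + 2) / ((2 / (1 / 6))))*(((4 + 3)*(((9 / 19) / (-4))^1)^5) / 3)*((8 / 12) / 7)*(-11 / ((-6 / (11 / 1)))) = -793881 / 10142101504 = -0.00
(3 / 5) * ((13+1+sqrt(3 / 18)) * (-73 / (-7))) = 73 * sqrt(6) / 70+438 / 5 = 90.15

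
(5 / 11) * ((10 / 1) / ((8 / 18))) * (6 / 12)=225 / 44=5.11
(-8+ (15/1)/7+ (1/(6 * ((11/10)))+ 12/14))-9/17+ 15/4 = -3653/2244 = -1.63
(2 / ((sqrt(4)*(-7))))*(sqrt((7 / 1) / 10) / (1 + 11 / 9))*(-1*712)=801*sqrt(70) / 175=38.30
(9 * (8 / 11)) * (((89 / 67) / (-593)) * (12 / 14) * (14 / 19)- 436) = -2154322944 / 754889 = -2853.83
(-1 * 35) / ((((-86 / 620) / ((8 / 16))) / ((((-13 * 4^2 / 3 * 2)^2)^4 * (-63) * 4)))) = -136239932215499856176742400 / 31347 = -4346187265623500053489.72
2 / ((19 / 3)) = 6 / 19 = 0.32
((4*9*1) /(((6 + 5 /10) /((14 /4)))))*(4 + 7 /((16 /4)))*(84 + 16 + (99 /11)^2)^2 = 47470689 /13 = 3651591.46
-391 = -391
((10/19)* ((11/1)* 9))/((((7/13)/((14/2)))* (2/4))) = 25740/19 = 1354.74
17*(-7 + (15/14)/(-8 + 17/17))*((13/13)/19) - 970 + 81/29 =-52572831/53998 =-973.61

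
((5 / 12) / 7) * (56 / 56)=5 / 84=0.06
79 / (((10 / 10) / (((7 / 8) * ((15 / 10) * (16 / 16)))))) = 1659 / 16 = 103.69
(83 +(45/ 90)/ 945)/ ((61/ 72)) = 627484/ 6405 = 97.97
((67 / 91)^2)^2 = 20151121 / 68574961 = 0.29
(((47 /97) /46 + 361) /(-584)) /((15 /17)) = -0.70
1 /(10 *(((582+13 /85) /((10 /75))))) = 17 /742245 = 0.00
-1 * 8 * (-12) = 96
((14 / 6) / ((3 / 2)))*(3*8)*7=784 / 3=261.33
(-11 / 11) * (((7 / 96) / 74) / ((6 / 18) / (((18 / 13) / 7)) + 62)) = -63 / 4071776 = -0.00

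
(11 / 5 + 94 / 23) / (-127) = -723 / 14605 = -0.05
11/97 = 0.11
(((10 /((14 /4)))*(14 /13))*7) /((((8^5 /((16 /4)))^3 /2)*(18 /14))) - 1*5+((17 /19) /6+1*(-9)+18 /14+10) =-1371520496533687 /534671888744448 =-2.57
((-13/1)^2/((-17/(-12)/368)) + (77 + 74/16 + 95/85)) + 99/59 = 352932879/8024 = 43984.66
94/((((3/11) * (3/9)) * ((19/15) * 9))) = 5170/57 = 90.70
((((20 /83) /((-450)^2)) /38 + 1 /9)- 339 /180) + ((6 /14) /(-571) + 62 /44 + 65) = 64.64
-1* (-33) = 33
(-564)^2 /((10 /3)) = 477144 /5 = 95428.80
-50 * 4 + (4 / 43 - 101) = -12939 / 43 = -300.91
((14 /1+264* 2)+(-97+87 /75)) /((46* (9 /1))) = 1859 /1725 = 1.08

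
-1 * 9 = -9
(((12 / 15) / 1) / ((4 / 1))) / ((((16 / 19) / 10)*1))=19 / 8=2.38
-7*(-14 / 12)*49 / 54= 2401 / 324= 7.41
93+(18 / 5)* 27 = 951 / 5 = 190.20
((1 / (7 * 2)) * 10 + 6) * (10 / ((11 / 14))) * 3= 2820 / 11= 256.36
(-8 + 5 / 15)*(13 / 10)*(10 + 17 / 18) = -58903 / 540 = -109.08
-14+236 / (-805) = -11506 / 805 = -14.29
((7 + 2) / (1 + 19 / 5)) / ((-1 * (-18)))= 5 / 48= 0.10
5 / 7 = 0.71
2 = 2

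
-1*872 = -872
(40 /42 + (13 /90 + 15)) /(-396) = -10141 /249480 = -0.04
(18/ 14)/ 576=1/ 448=0.00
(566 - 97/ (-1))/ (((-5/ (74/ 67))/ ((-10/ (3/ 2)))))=65416/ 67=976.36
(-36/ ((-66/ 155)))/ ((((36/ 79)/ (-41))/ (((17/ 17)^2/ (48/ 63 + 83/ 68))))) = -119486710/ 31141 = -3836.96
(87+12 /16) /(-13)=-27 /4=-6.75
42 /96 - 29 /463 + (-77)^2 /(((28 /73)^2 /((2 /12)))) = 298563229 /44448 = 6717.14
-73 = -73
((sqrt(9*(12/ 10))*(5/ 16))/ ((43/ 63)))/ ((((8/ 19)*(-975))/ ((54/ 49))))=-4617*sqrt(30)/ 6260800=-0.00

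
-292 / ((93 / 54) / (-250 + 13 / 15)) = 6547224 / 155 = 42240.15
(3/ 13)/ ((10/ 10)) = 3/ 13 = 0.23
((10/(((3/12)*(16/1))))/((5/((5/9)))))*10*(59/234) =1475/2106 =0.70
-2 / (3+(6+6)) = -2 / 15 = -0.13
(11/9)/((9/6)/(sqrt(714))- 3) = -10472/25695- 22 * sqrt(714)/77085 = -0.42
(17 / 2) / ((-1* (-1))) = 17 / 2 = 8.50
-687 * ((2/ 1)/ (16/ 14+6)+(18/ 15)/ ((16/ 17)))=-213657/ 200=-1068.28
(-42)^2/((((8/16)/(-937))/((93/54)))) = -5693212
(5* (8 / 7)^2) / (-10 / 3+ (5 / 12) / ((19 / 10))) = -7296 / 3479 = -2.10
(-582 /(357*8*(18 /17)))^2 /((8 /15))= 47045 /677376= 0.07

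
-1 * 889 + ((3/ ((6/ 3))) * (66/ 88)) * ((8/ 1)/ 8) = -7103/ 8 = -887.88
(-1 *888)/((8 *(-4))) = 111/4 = 27.75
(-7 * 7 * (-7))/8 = 343/8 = 42.88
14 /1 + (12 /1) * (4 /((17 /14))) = 53.53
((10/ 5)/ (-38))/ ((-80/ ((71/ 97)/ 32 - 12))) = -37177/ 4718080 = -0.01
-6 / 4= -3 / 2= -1.50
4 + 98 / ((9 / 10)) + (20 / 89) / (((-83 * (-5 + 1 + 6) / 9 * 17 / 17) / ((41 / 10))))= 7501871 / 66483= 112.84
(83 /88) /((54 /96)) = 166 /99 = 1.68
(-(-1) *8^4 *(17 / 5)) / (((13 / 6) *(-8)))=-52224 / 65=-803.45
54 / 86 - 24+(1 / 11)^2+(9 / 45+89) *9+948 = 44939252 / 26015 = 1727.44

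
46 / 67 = 0.69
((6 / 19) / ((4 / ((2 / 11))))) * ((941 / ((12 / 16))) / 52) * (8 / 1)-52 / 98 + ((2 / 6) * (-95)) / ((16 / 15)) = -58466495 / 2130128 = -27.45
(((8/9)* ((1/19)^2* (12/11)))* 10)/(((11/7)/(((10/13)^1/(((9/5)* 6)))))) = 56000/45996093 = 0.00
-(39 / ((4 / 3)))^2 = -855.56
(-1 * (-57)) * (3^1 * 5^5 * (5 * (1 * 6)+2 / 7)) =16183928.57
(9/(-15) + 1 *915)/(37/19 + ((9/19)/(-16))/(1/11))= 563.85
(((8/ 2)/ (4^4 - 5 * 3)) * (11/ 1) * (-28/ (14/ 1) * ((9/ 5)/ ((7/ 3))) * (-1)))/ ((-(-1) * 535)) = 2376/ 4512725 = 0.00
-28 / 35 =-4 / 5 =-0.80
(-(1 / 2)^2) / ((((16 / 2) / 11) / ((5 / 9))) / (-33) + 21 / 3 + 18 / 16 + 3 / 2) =-1210 / 46393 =-0.03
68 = 68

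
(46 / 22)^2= 529 / 121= 4.37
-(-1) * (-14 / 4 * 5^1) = -35 / 2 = -17.50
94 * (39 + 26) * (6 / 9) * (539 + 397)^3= 3340238653440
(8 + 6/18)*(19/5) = 95/3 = 31.67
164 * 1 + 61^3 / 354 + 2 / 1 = 807.19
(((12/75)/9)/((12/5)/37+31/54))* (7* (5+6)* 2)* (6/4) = 205128/31915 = 6.43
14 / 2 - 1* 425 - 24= -442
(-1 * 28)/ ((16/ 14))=-49/ 2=-24.50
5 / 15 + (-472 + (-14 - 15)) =-1502 / 3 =-500.67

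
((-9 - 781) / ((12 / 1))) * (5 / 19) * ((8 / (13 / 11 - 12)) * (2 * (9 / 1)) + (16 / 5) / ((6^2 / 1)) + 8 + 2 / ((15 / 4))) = 4958830 / 61047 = 81.23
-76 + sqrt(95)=-66.25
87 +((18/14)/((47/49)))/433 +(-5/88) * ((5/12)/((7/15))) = 4360214525/50144864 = 86.95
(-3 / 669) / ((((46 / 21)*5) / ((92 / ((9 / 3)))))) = -14 / 1115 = -0.01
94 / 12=47 / 6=7.83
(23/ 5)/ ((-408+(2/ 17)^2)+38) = -6647/ 534630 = -0.01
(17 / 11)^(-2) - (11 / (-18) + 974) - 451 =-7407493 / 5202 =-1423.97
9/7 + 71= 506/7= 72.29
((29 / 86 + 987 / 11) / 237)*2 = 85201 / 112101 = 0.76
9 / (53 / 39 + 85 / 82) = 28782 / 7661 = 3.76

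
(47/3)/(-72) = -47/216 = -0.22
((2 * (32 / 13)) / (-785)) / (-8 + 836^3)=-8 / 745318409355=-0.00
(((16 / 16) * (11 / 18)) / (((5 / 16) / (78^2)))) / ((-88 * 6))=-338 / 15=-22.53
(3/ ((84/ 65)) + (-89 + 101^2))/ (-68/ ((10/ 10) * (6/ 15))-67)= -42.68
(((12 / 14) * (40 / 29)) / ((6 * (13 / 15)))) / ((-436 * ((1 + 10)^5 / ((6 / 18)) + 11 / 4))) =-600 / 555920938573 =-0.00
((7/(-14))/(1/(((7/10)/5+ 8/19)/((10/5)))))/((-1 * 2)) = 0.07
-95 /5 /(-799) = 19 /799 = 0.02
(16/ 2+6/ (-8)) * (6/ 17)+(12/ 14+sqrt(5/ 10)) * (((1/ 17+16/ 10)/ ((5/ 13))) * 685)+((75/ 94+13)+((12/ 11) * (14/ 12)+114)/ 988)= 251121 * sqrt(2)/ 170+11391709702/ 4469465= 4637.84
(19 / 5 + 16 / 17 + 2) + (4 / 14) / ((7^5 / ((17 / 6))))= 202240076 / 30000495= 6.74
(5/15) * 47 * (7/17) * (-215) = -1386.96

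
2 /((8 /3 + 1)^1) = 6 /11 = 0.55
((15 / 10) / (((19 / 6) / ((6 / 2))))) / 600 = 0.00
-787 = -787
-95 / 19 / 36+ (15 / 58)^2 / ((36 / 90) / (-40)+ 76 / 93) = -12734435 / 227281932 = -0.06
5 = 5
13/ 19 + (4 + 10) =279/ 19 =14.68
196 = 196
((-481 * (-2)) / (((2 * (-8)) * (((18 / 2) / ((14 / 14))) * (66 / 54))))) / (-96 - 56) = 481 / 13376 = 0.04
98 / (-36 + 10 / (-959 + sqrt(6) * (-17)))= -809864209 / 297587473 -4165 * sqrt(6) / 297587473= -2.72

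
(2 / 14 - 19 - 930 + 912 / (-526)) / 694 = -875019 / 638827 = -1.37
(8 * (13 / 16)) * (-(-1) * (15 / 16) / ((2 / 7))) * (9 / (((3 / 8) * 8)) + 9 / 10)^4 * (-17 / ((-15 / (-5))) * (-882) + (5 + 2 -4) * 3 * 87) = 3651102660933 / 128000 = 28524239.54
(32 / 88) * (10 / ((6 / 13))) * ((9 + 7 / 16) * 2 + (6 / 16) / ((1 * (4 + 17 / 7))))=14768 / 99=149.17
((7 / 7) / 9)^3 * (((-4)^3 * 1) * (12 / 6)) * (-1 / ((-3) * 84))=-32 / 45927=-0.00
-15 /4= -3.75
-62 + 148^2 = 21842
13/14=0.93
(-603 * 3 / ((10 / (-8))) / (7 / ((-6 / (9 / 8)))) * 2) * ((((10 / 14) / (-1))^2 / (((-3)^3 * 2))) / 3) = 21440 / 3087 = 6.95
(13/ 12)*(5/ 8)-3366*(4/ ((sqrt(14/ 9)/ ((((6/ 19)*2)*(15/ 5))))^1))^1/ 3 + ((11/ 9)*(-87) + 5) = -242352*sqrt(14)/ 133-3221/ 32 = -6918.69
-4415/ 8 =-551.88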